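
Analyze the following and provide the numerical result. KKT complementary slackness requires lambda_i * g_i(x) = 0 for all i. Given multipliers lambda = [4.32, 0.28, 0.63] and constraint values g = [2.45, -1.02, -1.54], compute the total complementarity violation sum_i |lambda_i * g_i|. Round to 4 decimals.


KKT complementary slackness check:
lambda_1 * g_1 = 4.32 * 2.45 = 10.584
lambda_2 * g_2 = 0.28 * -1.02 = -0.2856
lambda_3 * g_3 = 0.63 * -1.54 = -0.9702
Total violation = 10.584 + 0.2856 + 0.9702 = 11.8398


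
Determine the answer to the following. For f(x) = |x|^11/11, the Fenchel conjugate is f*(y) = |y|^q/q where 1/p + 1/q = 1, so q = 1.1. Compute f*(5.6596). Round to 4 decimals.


The conjugate exponent q satisfies 1/p + 1/q = 1.
p = 11, so q = 11/(11 - 1) = 1.1
|y|^q = 5.6596^1.1 = 6.7308
f*(5.6596) = 6.7308 / 1.1 = 6.1189


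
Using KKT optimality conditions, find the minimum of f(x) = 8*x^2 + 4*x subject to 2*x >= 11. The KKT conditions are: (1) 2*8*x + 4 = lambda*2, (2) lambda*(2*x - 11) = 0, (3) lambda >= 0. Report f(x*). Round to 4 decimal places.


Step 1: Try lambda = 0 (constraint inactive).
x_unc = -4/(2*8) = -0.25
Check: 2*-0.25 = -0.5 < 11 -- violated!
Step 2: Constraint must be active: 2*x = 11
x* = 11/2 = 5.5
lambda = (2*8*5.5 + 4)/2 = 46.0
Step 3: Compute optimal value.
f(x*) = 8*5.5^2 + 4*5.5 = 264.0


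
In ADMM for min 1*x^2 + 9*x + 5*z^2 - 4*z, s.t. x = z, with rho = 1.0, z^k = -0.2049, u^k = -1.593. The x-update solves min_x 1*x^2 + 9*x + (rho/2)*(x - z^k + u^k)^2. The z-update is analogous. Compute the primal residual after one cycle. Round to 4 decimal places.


ADMM iteration with rho = 1.0, z^k = -0.2049, u^k = -1.593
Step 1: x-update.
Minimize 1*x^2 + 9*x + (1.0/2)*(x + 0.2049 - 1.593)^2
FOC: (2*1 + 1.0)*x = -9 + 1.0*(-0.2049 + 1.593)
x^{k+1} = -2.5373
Step 2: z-update.
Minimize 5*z^2 - 4*z + (1.0/2)*(-2.5373 - z - 1.593)^2
FOC: (2*5 + 1.0)*z = 4 + 1.0*(-2.5373 - 1.593)
z^{k+1} = -0.0118
Step 3: u-update.
u^{k+1} = -1.593 - 2.5373 + 0.0118 = -4.1185
Step 4: Primal residual = |-2.5373 + 0.0118| = 2.5255


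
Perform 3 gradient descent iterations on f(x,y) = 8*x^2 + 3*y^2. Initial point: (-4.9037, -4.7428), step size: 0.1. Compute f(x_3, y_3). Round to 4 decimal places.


Gradient descent on f(x,y) = 8*x^2 + 3*y^2.
Starting point: (-4.9037, -4.7428), alpha = 0.1
Step 1: grad_x = 2*8*-4.9037 = -78.4592, grad_y = 2*3*-4.7428 = -28.4568
  x_1 = -4.9037 - 0.1*-78.4592 = 2.9422
  y_1 = -4.7428 - 0.1*-28.4568 = -1.8971
Step 2: grad_x = 2*8*2.9422 = 47.0755, grad_y = 2*3*-1.8971 = -11.3827
  x_2 = 2.9422 - 0.1*47.0755 = -1.7653
  y_2 = -1.8971 - 0.1*-11.3827 = -0.7588
Step 3: grad_x = 2*8*-1.7653 = -28.2453, grad_y = 2*3*-0.7588 = -4.5531
  x_3 = -1.7653 - 0.1*-28.2453 = 1.0592
  y_3 = -0.7588 - 0.1*-4.5531 = -0.3035
f(1.0592, -0.3035) = 8*1.0592^2 + 3*(-0.3035)^2 = 9.2516


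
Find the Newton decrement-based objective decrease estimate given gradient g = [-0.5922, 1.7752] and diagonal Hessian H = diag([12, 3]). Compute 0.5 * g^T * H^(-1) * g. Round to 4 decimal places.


Step 1: H is diagonal, so H^(-1) * g = [-0.0494, 0.5917].
Step 2: g^T H^(-1) g = sum_i g_i^2 / H_ii
  = (-0.5922)^2/12 + (1.7752)^2/3
  = 0.0292 + 1.0504 = 1.0797
Step 3: Objective decrease = 0.5 * g^T H^(-1) g = 0.5398


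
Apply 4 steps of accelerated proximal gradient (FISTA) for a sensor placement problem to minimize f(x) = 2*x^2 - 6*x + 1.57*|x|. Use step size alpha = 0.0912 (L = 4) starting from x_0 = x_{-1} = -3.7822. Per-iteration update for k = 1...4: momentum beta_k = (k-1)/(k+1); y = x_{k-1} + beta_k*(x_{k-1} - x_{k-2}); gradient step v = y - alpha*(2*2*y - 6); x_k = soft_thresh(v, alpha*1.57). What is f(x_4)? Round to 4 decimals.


FISTA on f(x) = 2*x^2 - 6*x + 1.57*|x|
L = 4, alpha = 0.0912
Iteration 1: beta = 0.0, y = -3.7822 + 0.0*(-3.7822 + 3.7822) = -3.7822
  grad(y) = -21.1288, v = y - alpha*grad = -1.8553
  prox(v) = soft_thresh(-1.8553, 0.1432) = -1.7121
Iteration 2: beta = 0.3333, y = -1.7121 + 0.3333*(-1.7121 + 3.7822) = -1.022
  grad(y) = -10.0881, v = y - alpha*grad = -0.102
  prox(v) = soft_thresh(-0.102, 0.1432) = 0.0
Iteration 3: beta = 0.5, y = 0.0 + 0.5*(0.0 + 1.7121) = 0.856
  grad(y) = -2.5759, v = y - alpha*grad = 1.091
  prox(v) = soft_thresh(1.091, 0.1432) = 0.9478
Iteration 4: beta = 0.6, y = 0.9478 + 0.6*(0.9478 - 0.0) = 1.5164
  grad(y) = 0.0657, v = y - alpha*grad = 1.5104
  prox(v) = soft_thresh(1.5104, 0.1432) = 1.3673
f(x_4) = 2*1.3673^2 - 6*1.3673 + 1.57*|1.3673| = -2.3182


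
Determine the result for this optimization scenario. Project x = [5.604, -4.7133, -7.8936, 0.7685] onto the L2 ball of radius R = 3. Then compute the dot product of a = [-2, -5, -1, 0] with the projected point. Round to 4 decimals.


Step 1: Compute ||x|| (intermediates to 6 decimals).
||x|| = sqrt(5.604^2 + (-4.7133)^2 + (-7.8936)^2 + 0.7685^2) = 10.794421
Step 2: Project.
Since ||x|| > R, scale = R/||x|| = 3/10.794421 = 0.277921, proj(x) = scale * x
proj(x) = [1.557469, -1.309925, -2.193797, 0.213582]
Step 3: Dot product.
a^T * proj(x) = -2*1.557469 - 5*(-1.309925) - 1*(-2.193797) + 0*0.213582 = 5.6285


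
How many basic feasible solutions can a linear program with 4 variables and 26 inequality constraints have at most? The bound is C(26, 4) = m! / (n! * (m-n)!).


Each vertex corresponds to some choice of n active constraints out of m, so the number of vertices is at most C(m, n) = m! / (n!(m-n)!).
m = 26, n = 4
Numerator: 26 * 25 * 24 * 23
Denominator: 4! = 24
C(26, 4) = 14950


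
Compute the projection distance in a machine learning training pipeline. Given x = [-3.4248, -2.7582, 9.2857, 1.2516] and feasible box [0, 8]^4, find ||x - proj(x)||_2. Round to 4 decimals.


Project each component onto [0, 8].
clip(-3.4248) = 0.0, clip(-2.7582) = 0.0, clip(9.2857) = 8.0, clip(1.2516) = 1.2516
Projection = [0.0, 0.0, 8.0, 1.2516]
Squared diffs: [11.7293, 7.6077, 1.653, 0.0]
Distance = sqrt(20.99) = 4.5815


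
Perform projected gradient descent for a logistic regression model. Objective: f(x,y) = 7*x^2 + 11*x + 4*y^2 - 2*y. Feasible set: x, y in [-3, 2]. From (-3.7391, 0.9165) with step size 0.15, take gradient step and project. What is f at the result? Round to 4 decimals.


Step 1: Compute gradient at (-3.7391, 0.9165).
grad_x = 2*7*-3.7391 + 11 = -41.3474
grad_y = 2*4*0.9165 - 2 = 5.332
Step 2: Gradient step.
x_raw = -3.7391 - 0.15*-41.3474 = 2.463
y_raw = 0.9165 - 0.15*5.332 = 0.1167
Step 3: Project onto [-3, 2].
x_proj = clip(2.463) = 2.0
y_proj = clip(0.1167) = 0.1167
Step 4: Evaluate f.
f(2.0, 0.1167) = 49.8211


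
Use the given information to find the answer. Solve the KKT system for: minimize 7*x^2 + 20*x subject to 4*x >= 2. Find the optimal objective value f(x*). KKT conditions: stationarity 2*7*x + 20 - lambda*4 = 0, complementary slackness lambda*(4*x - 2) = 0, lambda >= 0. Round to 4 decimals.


Step 1: Try lambda = 0 (constraint inactive).
x_unc = -20/(2*7) = -1.4286
Check: 4*-1.4286 = -5.7144 < 2 -- violated!
Step 2: Constraint must be active: 4*x = 2
x* = 2/4 = 0.5
lambda = (2*7*0.5 + 20)/4 = 6.75
Step 3: Compute optimal value.
f(x*) = 7*0.5^2 + 20*0.5 = 11.75


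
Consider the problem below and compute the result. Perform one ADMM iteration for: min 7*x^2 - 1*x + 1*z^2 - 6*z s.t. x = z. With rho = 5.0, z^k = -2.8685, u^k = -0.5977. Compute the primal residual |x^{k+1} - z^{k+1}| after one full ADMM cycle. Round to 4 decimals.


ADMM iteration with rho = 5.0, z^k = -2.8685, u^k = -0.5977
Step 1: x-update.
Minimize 7*x^2 - 1*x + (5.0/2)*(x + 2.8685 - 0.5977)^2
FOC: (2*7 + 5.0)*x = 1 + 5.0*(-2.8685 + 0.5977)
x^{k+1} = -0.5449
Step 2: z-update.
Minimize 1*z^2 - 6*z + (5.0/2)*(-0.5449 - z - 0.5977)^2
FOC: (2*1 + 5.0)*z = 6 + 5.0*(-0.5449 - 0.5977)
z^{k+1} = 0.041
Step 3: u-update.
u^{k+1} = -0.5977 - 0.5449 - 0.041 = -1.1836
Step 4: Primal residual = |-0.5449 - 0.041| = 0.5859


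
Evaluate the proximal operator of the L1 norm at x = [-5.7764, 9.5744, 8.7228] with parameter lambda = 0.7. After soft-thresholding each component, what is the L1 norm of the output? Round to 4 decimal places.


Soft-thresholding with lambda = 0.7:
prox(-5.7764) = sign(-5.7764)*max(|-5.7764| - 0.7, 0) = -5.0764
prox(9.5744) = sign(9.5744)*max(|9.5744| - 0.7, 0) = 8.8744
prox(8.7228) = sign(8.7228)*max(|8.7228| - 0.7, 0) = 8.0228
prox(x) = [-5.0764, 8.8744, 8.0228]
||prox(x)||_1 = 5.0764 + 8.8744 + 8.0228 = 21.9736


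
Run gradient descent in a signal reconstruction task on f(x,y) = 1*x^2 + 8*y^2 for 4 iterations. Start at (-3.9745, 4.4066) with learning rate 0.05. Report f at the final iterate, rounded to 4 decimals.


Gradient descent on f(x,y) = 1*x^2 + 8*y^2.
Starting point: (-3.9745, 4.4066), alpha = 0.05
Step 1: grad_x = 2*1*-3.9745 = -7.949, grad_y = 2*8*4.4066 = 70.5056
  x_1 = -3.9745 - 0.05*-7.949 = -3.5771
  y_1 = 4.4066 - 0.05*70.5056 = 0.8813
Step 2: grad_x = 2*1*-3.5771 = -7.1541, grad_y = 2*8*0.8813 = 14.1011
  x_2 = -3.5771 - 0.05*-7.1541 = -3.2193
  y_2 = 0.8813 - 0.05*14.1011 = 0.1763
Step 3: grad_x = 2*1*-3.2193 = -6.4387, grad_y = 2*8*0.1763 = 2.8202
  x_3 = -3.2193 - 0.05*-6.4387 = -2.8974
  y_3 = 0.1763 - 0.05*2.8202 = 0.0353
Step 4: grad_x = 2*1*-2.8974 = -5.7948, grad_y = 2*8*0.0353 = 0.564
  x_4 = -2.8974 - 0.05*-5.7948 = -2.6077
  y_4 = 0.0353 - 0.05*0.564 = 0.0071
f(-2.6077, 0.0071) = 1*(-2.6077)^2 + 8*0.0071^2 = 6.8003


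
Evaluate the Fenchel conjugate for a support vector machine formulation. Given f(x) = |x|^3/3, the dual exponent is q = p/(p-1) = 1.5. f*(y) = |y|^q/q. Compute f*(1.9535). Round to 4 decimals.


The conjugate exponent q satisfies 1/p + 1/q = 1.
p = 3, so q = 3/(3 - 1) = 1.5
|y|^q = 1.9535^1.5 = 2.7304
f*(1.9535) = 2.7304 / 1.5 = 1.8202


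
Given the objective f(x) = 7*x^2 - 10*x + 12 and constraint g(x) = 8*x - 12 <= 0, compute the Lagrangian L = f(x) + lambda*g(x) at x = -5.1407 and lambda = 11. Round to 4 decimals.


Step 1: Evaluate f(x).
f(-5.1407) = 7*(-5.1407)^2 - 10*(-5.1407) + 12 = 248.3946
Step 2: Evaluate g(x).
g(-5.1407) = 8*-5.1407 - 12 = -53.1256
Step 3: Compute Lagrangian.
L = 248.3946 + 11*-53.1256 = -335.987


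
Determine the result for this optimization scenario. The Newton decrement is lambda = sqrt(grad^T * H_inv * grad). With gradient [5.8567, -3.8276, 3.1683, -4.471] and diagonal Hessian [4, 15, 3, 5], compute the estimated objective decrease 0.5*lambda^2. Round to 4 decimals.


Step 1: H is diagonal, so H^(-1) * g = [1.4642, -0.2552, 1.0561, -0.8942].
Step 2: g^T H^(-1) g = sum_i g_i^2 / H_ii
  = (5.8567)^2/4 + (-3.8276)^2/15 + (3.1683)^2/3 + (-4.471)^2/5
  = 8.5752 + 0.9767 + 3.346 + 3.998 = 16.8959
Step 3: Objective decrease = 0.5 * g^T H^(-1) g = 8.448


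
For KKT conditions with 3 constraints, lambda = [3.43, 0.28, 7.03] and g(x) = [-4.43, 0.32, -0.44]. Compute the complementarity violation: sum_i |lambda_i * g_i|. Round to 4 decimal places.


KKT complementary slackness check:
lambda_1 * g_1 = 3.43 * -4.43 = -15.1949
lambda_2 * g_2 = 0.28 * 0.32 = 0.0896
lambda_3 * g_3 = 7.03 * -0.44 = -3.0932
Total violation = 15.1949 + 0.0896 + 3.0932 = 18.3777


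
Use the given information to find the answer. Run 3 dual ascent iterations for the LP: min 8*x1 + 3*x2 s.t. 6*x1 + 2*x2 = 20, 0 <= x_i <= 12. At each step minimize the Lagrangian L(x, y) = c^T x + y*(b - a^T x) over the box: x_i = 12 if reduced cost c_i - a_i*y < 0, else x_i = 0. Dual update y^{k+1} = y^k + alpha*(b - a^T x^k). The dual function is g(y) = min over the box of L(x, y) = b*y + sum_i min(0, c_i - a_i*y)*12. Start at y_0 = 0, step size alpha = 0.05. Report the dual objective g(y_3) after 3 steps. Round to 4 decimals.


Dual ascent for LP: min 8*x1 + 3*x2, 6*x1 + 2*x2 = 20, 0 <= x_i <= 12
Step 1: y^k = 0.0, reduced costs: (8.0, 3.0)
  x^k = (0.0, 0.0), subgradient = b - a^T x = 20.0
  y^{k+1} = 0.0 + 0.05*20.0 = 1.0
Step 2: y^k = 1.0, reduced costs: (2.0, 1.0)
  x^k = (0.0, 0.0), subgradient = b - a^T x = 20.0
  y^{k+1} = 1.0 + 0.05*20.0 = 2.0
Step 3: y^k = 2.0, reduced costs: (-4.0, -1.0)
  x^k = (12.0, 12.0), subgradient = b - a^T x = -76.0
  y^{k+1} = 2.0 + 0.05*-76.0 = -1.8
Dual objective at y_3 = -1.8: reduced costs (18.8, 6.6), box minimizer x = (0.0, 0.0)
g(y_3) = b*y + (c1 - a1*y)*x1 + (c2 - a2*y)*x2 = 20*(-1.8) + 18.8*0.0 + 6.6*0.0 = -36.0 + 0.0 + 0.0 = -36.0


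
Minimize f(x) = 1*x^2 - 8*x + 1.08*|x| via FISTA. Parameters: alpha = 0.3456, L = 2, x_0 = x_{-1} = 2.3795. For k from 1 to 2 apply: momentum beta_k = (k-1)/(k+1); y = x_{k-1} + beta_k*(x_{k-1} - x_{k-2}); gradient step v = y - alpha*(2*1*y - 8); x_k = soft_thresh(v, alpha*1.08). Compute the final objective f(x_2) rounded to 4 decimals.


FISTA on f(x) = 1*x^2 - 8*x + 1.08*|x|
L = 2, alpha = 0.3456
Iteration 1: beta = 0.0, y = 2.3795 + 0.0*(2.3795 - 2.3795) = 2.3795
  grad(y) = -3.241, v = y - alpha*grad = 3.4996
  prox(v) = soft_thresh(3.4996, 0.3732) = 3.1263
Iteration 2: beta = 0.3333, y = 3.1263 + 0.3333*(3.1263 - 2.3795) = 3.3753
  grad(y) = -1.2494, v = y - alpha*grad = 3.8071
  prox(v) = soft_thresh(3.8071, 0.3732) = 3.4338
f(x_2) = 1*3.4338^2 - 8*3.4338 + 1.08*|3.4338| = -11.9709


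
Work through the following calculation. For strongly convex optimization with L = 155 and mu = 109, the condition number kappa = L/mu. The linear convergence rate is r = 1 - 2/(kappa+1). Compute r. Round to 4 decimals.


Step 1: Compute the condition number.
kappa = L/mu = 155/109 = 1.422
Step 2: Compute the convergence rate.
r = 1 - 2/(kappa + 1) = 1 - 2*mu/(L + mu) = (L - mu)/(L + mu) = 46/264 = 0.1742


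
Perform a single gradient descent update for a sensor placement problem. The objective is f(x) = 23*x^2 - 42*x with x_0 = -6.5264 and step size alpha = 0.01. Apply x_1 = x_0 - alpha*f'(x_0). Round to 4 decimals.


We compute the gradient at x_0 and apply the update.
f'(x) = 46*x - 42
f'(-6.5264) = 46*-6.5264 - 42 = -342.2144
x_1 = -6.5264 - 0.01*-342.2144 = -3.1043


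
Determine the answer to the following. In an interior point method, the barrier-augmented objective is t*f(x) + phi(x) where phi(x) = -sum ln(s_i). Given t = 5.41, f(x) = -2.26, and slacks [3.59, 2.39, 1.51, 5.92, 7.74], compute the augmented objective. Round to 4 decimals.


Step 1: Compute log-barrier.
ln values: [1.2782, 0.8713, 0.4121, 1.7783, 2.0464]
phi = -(1.2782 + 0.8713 + 0.4121 + 1.7783 + 2.0464) = -6.3863
Step 2: Compute augmented objective.
t*f(x) = 5.41*-2.26 = -12.2266
Total = -12.2266 - 6.3863 = -18.6129


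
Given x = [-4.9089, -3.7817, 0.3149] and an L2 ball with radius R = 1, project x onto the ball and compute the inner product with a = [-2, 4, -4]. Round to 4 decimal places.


Step 1: Compute ||x|| (intermediates to 6 decimals).
||x|| = sqrt((-4.9089)^2 + (-3.7817)^2 + 0.3149^2) = 6.204653
Step 2: Project.
Since ||x|| > R, scale = R/||x|| = 1/6.204653 = 0.161169, proj(x) = scale * x
proj(x) = [-0.791163, -0.609493, 0.050752]
Step 3: Dot product.
a^T * proj(x) = -2*(-0.791163) + 4*(-0.609493) - 4*0.050752 = -1.0587


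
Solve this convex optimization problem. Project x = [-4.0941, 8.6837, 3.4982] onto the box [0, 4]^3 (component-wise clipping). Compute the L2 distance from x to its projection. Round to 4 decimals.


Project each component onto [0, 4].
clip(-4.0941) = 0.0, clip(8.6837) = 4.0, clip(3.4982) = 3.4982
Projection = [0.0, 4.0, 3.4982]
Squared diffs: [16.7617, 21.937, 0.0]
Distance = sqrt(38.6987) = 6.2208


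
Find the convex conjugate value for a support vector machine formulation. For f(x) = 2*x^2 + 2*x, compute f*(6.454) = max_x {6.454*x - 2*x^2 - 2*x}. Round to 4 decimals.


f*(y) = sup_x {y*x - a*x^2 - b*x} = sup_x {(y-b)*x - a*x^2}
FOC: (y - b) - 2a*x = 0 => x* = (y - b)/(2a)
x* = (6.454 - 2)/(2*2) = 1.1135
f*(6.454) = (y-b)^2/(4a) = (6.454 - 2)^2/(4*2)
= 19.8381/8 = 2.4798


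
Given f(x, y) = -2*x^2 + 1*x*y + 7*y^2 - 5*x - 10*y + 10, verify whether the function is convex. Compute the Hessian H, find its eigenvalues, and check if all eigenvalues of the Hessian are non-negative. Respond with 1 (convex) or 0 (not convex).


The Hessian of f(x,y) = -2*x^2 + 1*x*y + 7*y^2 - 5*x - 10*y + 10 is:
H = [[-4, 1], [1, 14]]
Trace = -4 + 14 = 10
Determinant = -4*14 - (1)^2 = -57
Discriminant = (10)^2 - 4*-57 = 328.0
Eigenvalues: lambda_1 = -4.0554, lambda_2 = 14.0554
The function is not convex.

0


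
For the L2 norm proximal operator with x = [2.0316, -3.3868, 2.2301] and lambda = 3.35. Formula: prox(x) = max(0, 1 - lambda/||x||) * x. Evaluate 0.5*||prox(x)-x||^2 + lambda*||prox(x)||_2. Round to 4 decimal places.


Step 1: Compute ||x||.
||x|| = 4.5355
Step 2: Compute scaling factor.
scale = max(0, 1 - 3.35/4.5355) = 0.2614
Step 3: prox(x) = [0.531, -0.8853, 0.5829]
||prox(x)|| = 1.1855
Step 4: Proximal objective.
0.5*||prox-x||^2 = 5.6113
lambda*||prox|| = 3.9714
Total = 9.5828


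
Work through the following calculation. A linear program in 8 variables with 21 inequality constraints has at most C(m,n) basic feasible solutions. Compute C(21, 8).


Each vertex corresponds to some choice of n active constraints out of m, so the number of vertices is at most C(m, n) = m! / (n!(m-n)!).
m = 21, n = 8
Numerator: 21 * 20 * 19 * 18 * 17 * 16 * 15 * 14
Denominator: 8! = 40320
C(21, 8) = 203490


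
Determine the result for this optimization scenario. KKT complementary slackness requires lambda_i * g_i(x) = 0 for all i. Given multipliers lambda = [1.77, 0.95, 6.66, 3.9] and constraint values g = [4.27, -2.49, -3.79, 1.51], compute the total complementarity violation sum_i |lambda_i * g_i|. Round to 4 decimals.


KKT complementary slackness check:
lambda_1 * g_1 = 1.77 * 4.27 = 7.5579
lambda_2 * g_2 = 0.95 * -2.49 = -2.3655
lambda_3 * g_3 = 6.66 * -3.79 = -25.2414
lambda_4 * g_4 = 3.9 * 1.51 = 5.889
Total violation = 7.5579 + 2.3655 + 25.2414 + 5.889 = 41.0538


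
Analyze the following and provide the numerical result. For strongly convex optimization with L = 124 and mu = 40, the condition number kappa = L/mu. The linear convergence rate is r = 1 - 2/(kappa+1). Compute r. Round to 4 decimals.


Step 1: Compute the condition number.
kappa = L/mu = 124/40 = 3.1
Step 2: Compute the convergence rate.
r = 1 - 2/(kappa + 1) = 1 - 2*mu/(L + mu) = (L - mu)/(L + mu) = 84/164 = 0.5122


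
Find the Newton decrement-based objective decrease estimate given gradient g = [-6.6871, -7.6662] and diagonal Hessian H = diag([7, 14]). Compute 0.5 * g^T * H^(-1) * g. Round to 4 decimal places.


Step 1: H is diagonal, so H^(-1) * g = [-0.9553, -0.5476].
Step 2: g^T H^(-1) g = sum_i g_i^2 / H_ii
  = (-6.6871)^2/7 + (-7.6662)^2/14
  = 6.3882 + 4.1979 = 10.5861
Step 3: Objective decrease = 0.5 * g^T H^(-1) g = 5.293


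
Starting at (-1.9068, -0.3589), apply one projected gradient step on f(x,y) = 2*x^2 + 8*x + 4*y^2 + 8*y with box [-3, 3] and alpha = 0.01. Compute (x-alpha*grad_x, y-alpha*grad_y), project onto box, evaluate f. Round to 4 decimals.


Step 1: Compute gradient at (-1.9068, -0.3589).
grad_x = 2*2*-1.9068 + 8 = 0.3728
grad_y = 2*4*-0.3589 + 8 = 5.1288
Step 2: Gradient step.
x_raw = -1.9068 - 0.01*0.3728 = -1.9105
y_raw = -0.3589 - 0.01*5.1288 = -0.4102
Step 3: Project onto [-3, 3].
x_proj = clip(-1.9105) = -1.9105
y_proj = clip(-0.4102) = -0.4102
Step 4: Evaluate f.
f(-1.9105, -0.4102) = -10.5925


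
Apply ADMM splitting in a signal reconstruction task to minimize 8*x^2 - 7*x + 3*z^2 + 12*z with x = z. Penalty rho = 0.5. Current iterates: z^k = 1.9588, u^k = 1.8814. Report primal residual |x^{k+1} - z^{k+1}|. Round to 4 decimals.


ADMM iteration with rho = 0.5, z^k = 1.9588, u^k = 1.8814
Step 1: x-update.
Minimize 8*x^2 - 7*x + (0.5/2)*(x - 1.9588 + 1.8814)^2
FOC: (2*8 + 0.5)*x = 7 + 0.5*(1.9588 - 1.8814)
x^{k+1} = 0.4266
Step 2: z-update.
Minimize 3*z^2 + 12*z + (0.5/2)*(0.4266 - z + 1.8814)^2
FOC: (2*3 + 0.5)*z = -12 + 0.5*(0.4266 + 1.8814)
z^{k+1} = -1.6686
Step 3: u-update.
u^{k+1} = 1.8814 + 0.4266 + 1.6686 = 3.9766
Step 4: Primal residual = |0.4266 + 1.6686| = 2.0952


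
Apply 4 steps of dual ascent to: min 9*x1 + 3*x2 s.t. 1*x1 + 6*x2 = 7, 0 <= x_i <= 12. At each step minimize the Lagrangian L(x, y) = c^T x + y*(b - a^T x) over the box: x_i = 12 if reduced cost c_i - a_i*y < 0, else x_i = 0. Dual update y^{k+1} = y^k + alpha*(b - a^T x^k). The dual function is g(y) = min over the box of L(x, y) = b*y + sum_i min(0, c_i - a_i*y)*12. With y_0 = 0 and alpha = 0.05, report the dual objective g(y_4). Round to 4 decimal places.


Dual ascent for LP: min 9*x1 + 3*x2, 1*x1 + 6*x2 = 7, 0 <= x_i <= 12
Step 1: y^k = 0.0, reduced costs: (9.0, 3.0)
  x^k = (0.0, 0.0), subgradient = b - a^T x = 7.0
  y^{k+1} = 0.0 + 0.05*7.0 = 0.35
Step 2: y^k = 0.35, reduced costs: (8.65, 0.9)
  x^k = (0.0, 0.0), subgradient = b - a^T x = 7.0
  y^{k+1} = 0.35 + 0.05*7.0 = 0.7
Step 3: y^k = 0.7, reduced costs: (8.3, -1.2)
  x^k = (0.0, 12.0), subgradient = b - a^T x = -65.0
  y^{k+1} = 0.7 + 0.05*-65.0 = -2.55
Step 4: y^k = -2.55, reduced costs: (11.55, 18.3)
  x^k = (0.0, 0.0), subgradient = b - a^T x = 7.0
  y^{k+1} = -2.55 + 0.05*7.0 = -2.2
Dual objective at y_4 = -2.2: reduced costs (11.2, 16.2), box minimizer x = (0.0, 0.0)
g(y_4) = b*y + (c1 - a1*y)*x1 + (c2 - a2*y)*x2 = 7*(-2.2) + 11.2*0.0 + 16.2*0.0 = -15.4 + 0.0 + 0.0 = -15.4


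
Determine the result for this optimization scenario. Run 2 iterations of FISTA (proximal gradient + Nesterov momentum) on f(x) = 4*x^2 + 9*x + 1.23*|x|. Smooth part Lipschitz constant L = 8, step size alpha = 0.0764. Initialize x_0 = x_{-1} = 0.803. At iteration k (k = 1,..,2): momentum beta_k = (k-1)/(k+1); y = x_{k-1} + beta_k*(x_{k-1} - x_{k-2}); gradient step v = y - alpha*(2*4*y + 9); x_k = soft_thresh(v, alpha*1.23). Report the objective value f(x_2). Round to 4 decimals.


FISTA on f(x) = 4*x^2 + 9*x + 1.23*|x|
L = 8, alpha = 0.0764
Iteration 1: beta = 0.0, y = 0.803 + 0.0*(0.803 - 0.803) = 0.803
  grad(y) = 15.424, v = y - alpha*grad = -0.3754
  prox(v) = soft_thresh(-0.3754, 0.094) = -0.2814
Iteration 2: beta = 0.3333, y = -0.2814 + 0.3333*(-0.2814 - 0.803) = -0.6429
  grad(y) = 3.8568, v = y - alpha*grad = -0.9376
  prox(v) = soft_thresh(-0.9376, 0.094) = -0.8436
f(x_2) = 4*(-0.8436)^2 + 9*(-0.8436) + 1.23*|-0.8436| = -3.7081


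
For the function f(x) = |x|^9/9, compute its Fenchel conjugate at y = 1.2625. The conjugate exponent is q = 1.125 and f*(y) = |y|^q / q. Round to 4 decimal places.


The conjugate exponent q satisfies 1/p + 1/q = 1.
p = 9, so q = 9/(9 - 1) = 1.125
|y|^q = 1.2625^1.125 = 1.2998
f*(1.2625) = 1.2998 / 1.125 = 1.1554


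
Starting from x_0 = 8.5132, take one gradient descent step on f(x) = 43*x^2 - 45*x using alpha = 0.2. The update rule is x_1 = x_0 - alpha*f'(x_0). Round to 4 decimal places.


We compute the gradient at x_0 and apply the update.
f'(x) = 86*x - 45
f'(8.5132) = 86*8.5132 - 45 = 687.1352
x_1 = 8.5132 - 0.2*687.1352 = -128.9138


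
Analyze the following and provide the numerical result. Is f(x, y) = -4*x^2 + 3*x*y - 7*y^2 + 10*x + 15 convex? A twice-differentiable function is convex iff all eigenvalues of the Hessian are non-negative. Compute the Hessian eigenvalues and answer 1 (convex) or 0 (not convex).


The Hessian of f(x,y) = -4*x^2 + 3*x*y - 7*y^2 + 10*x + 15 is:
H = [[-8, 3], [3, -14]]
Trace = -8 - 14 = -22
Determinant = -8*-14 - (3)^2 = 103
Discriminant = (-22)^2 - 4*103 = 72.0
Eigenvalues: lambda_1 = -15.2426, lambda_2 = -6.7574
The function is not convex.

0


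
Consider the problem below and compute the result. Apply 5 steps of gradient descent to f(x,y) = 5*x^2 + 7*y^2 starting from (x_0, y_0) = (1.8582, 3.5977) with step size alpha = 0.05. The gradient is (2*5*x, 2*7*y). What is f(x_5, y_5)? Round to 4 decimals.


Gradient descent on f(x,y) = 5*x^2 + 7*y^2.
Starting point: (1.8582, 3.5977), alpha = 0.05
Step 1: grad_x = 2*5*1.8582 = 18.582, grad_y = 2*7*3.5977 = 50.3678
  x_1 = 1.8582 - 0.05*18.582 = 0.9291
  y_1 = 3.5977 - 0.05*50.3678 = 1.0793
Step 2: grad_x = 2*5*0.9291 = 9.291, grad_y = 2*7*1.0793 = 15.1103
  x_2 = 0.9291 - 0.05*9.291 = 0.4646
  y_2 = 1.0793 - 0.05*15.1103 = 0.3238
Step 3: grad_x = 2*5*0.4646 = 4.6455, grad_y = 2*7*0.3238 = 4.5331
  x_3 = 0.4646 - 0.05*4.6455 = 0.2323
  y_3 = 0.3238 - 0.05*4.5331 = 0.0971
Step 4: grad_x = 2*5*0.2323 = 2.3228, grad_y = 2*7*0.0971 = 1.3599
  x_4 = 0.2323 - 0.05*2.3228 = 0.1161
  y_4 = 0.0971 - 0.05*1.3599 = 0.0291
Step 5: grad_x = 2*5*0.1161 = 1.1614, grad_y = 2*7*0.0291 = 0.408
  x_5 = 0.1161 - 0.05*1.1614 = 0.0581
  y_5 = 0.0291 - 0.05*0.408 = 0.0087
f(0.0581, 0.0087) = 5*0.0581^2 + 7*0.0087^2 = 0.0174


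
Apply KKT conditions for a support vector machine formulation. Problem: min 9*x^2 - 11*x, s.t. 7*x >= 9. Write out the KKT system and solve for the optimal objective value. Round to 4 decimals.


Step 1: Try lambda = 0 (constraint inactive).
x_unc = 11/(2*9) = 0.6111
Check: 7*0.6111 = 4.2777 < 9 -- violated!
Step 2: Constraint must be active: 7*x = 9
x* = 9/7 = 1.2857 (rounded; the exact value 9/7 is used below)
lambda = (2*9*(9/7) - 11)/7 = 1.7347
Step 3: Compute optimal value.
f(x*) = 9*(9/7)^2 - 11*(9/7) = 0.7347


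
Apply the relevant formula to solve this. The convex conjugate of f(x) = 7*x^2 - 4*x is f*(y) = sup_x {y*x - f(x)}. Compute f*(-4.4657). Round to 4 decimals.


f*(y) = sup_x {y*x - a*x^2 - b*x} = sup_x {(y-b)*x - a*x^2}
FOC: (y - b) - 2a*x = 0 => x* = (y - b)/(2a)
x* = (-4.4657 + 4)/(2*7) = -0.0333
f*(-4.4657) = (y-b)^2/(4a) = (-4.4657 + 4)^2/(4*7)
= 0.2169/28 = 0.0077


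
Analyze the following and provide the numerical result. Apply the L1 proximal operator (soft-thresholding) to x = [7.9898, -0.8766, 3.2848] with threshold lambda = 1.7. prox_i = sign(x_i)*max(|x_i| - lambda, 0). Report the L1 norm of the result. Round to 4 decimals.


Soft-thresholding with lambda = 1.7:
prox(7.9898) = sign(7.9898)*max(|7.9898| - 1.7, 0) = 6.2898
prox(-0.8766) = sign(-0.8766)*max(|-0.8766| - 1.7, 0) = 0.0
prox(3.2848) = sign(3.2848)*max(|3.2848| - 1.7, 0) = 1.5848
prox(x) = [6.2898, 0.0, 1.5848]
||prox(x)||_1 = 6.2898 + 0.0 + 1.5848 = 7.8746


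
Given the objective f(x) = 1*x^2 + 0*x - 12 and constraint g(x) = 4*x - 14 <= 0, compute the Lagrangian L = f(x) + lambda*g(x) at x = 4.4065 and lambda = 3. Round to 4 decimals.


Step 1: Evaluate f(x).
f(4.4065) = 1*4.4065^2 + 0*4.4065 - 12 = 7.4172
Step 2: Evaluate g(x).
g(4.4065) = 4*4.4065 - 14 = 3.626
Step 3: Compute Lagrangian.
L = 7.4172 + 3*3.626 = 18.2952


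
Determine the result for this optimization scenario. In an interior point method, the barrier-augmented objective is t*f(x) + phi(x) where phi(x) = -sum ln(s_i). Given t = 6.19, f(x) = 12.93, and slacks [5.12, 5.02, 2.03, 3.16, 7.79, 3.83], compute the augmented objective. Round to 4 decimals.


Step 1: Compute log-barrier.
ln values: [1.6332, 1.6134, 0.708, 1.1506, 2.0528, 1.3429]
phi = -(1.6332 + 1.6134 + 0.708 + 1.1506 + 2.0528 + 1.3429) = -8.5009
Step 2: Compute augmented objective.
t*f(x) = 6.19*12.93 = 80.0367
Total = 80.0367 - 8.5009 = 71.5358


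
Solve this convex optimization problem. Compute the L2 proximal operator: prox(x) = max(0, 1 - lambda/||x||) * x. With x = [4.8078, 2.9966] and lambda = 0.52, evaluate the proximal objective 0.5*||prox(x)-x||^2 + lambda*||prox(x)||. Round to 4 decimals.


Step 1: Compute ||x||.
||x|| = 5.6652
Step 2: Compute scaling factor.
scale = max(0, 1 - 0.52/5.6652) = 0.9082
Step 3: prox(x) = [4.3665, 2.7215]
||prox(x)|| = 5.1452
Step 4: Proximal objective.
0.5*||prox-x||^2 = 0.1352
lambda*||prox|| = 2.6755
Total = 2.8107


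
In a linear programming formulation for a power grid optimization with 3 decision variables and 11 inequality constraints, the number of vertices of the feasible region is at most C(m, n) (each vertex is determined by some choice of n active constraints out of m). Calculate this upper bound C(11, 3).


Each vertex corresponds to some choice of n active constraints out of m, so the number of vertices is at most C(m, n) = m! / (n!(m-n)!).
m = 11, n = 3
Numerator: 11 * 10 * 9
Denominator: 3! = 6
C(11, 3) = 165


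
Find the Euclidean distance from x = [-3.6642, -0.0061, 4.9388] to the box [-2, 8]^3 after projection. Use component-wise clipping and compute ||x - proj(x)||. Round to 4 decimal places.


Project each component onto [-2, 8].
clip(-3.6642) = -2.0, clip(-0.0061) = -0.0061, clip(4.9388) = 4.9388
Projection = [-2.0, -0.0061, 4.9388]
Squared diffs: [2.7696, 0.0, 0.0]
Distance = sqrt(2.7696) = 1.6642


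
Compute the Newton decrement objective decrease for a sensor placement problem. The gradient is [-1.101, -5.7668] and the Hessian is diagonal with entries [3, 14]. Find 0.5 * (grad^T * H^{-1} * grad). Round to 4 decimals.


Step 1: H is diagonal, so H^(-1) * g = [-0.367, -0.4119].
Step 2: g^T H^(-1) g = sum_i g_i^2 / H_ii
  = (-1.101)^2/3 + (-5.7668)^2/14
  = 0.4041 + 2.3754 = 2.7795
Step 3: Objective decrease = 0.5 * g^T H^(-1) g = 1.3897


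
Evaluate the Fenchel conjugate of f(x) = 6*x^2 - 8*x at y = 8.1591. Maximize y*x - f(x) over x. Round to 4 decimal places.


f*(y) = sup_x {y*x - a*x^2 - b*x} = sup_x {(y-b)*x - a*x^2}
FOC: (y - b) - 2a*x = 0 => x* = (y - b)/(2a)
x* = (8.1591 + 8)/(2*6) = 1.3466
f*(8.1591) = (y-b)^2/(4a) = (8.1591 + 8)^2/(4*6)
= 261.1165/24 = 10.8799


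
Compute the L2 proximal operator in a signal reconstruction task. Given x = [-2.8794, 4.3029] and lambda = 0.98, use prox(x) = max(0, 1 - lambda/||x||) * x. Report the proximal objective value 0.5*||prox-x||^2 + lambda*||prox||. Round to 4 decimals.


Step 1: Compute ||x||.
||x|| = 5.1774
Step 2: Compute scaling factor.
scale = max(0, 1 - 0.98/5.1774) = 0.8107
Step 3: prox(x) = [-2.3344, 3.4884]
||prox(x)|| = 4.1974
Step 4: Proximal objective.
0.5*||prox-x||^2 = 0.4802
lambda*||prox|| = 4.1135
Total = 4.5937


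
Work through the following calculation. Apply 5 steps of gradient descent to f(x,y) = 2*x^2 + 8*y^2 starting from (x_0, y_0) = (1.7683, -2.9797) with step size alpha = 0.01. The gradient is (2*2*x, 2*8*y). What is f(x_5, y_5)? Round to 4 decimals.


Gradient descent on f(x,y) = 2*x^2 + 8*y^2.
Starting point: (1.7683, -2.9797), alpha = 0.01
Step 1: grad_x = 2*2*1.7683 = 7.0732, grad_y = 2*8*-2.9797 = -47.6752
  x_1 = 1.7683 - 0.01*7.0732 = 1.6976
  y_1 = -2.9797 - 0.01*-47.6752 = -2.5029
Step 2: grad_x = 2*2*1.6976 = 6.7903, grad_y = 2*8*-2.5029 = -40.0472
  x_2 = 1.6976 - 0.01*6.7903 = 1.6297
  y_2 = -2.5029 - 0.01*-40.0472 = -2.1025
Step 3: grad_x = 2*2*1.6297 = 6.5187, grad_y = 2*8*-2.1025 = -33.6396
  x_3 = 1.6297 - 0.01*6.5187 = 1.5645
  y_3 = -2.1025 - 0.01*-33.6396 = -1.7661
Step 4: grad_x = 2*2*1.5645 = 6.2579, grad_y = 2*8*-1.7661 = -28.2573
  x_4 = 1.5645 - 0.01*6.2579 = 1.5019
  y_4 = -1.7661 - 0.01*-28.2573 = -1.4835
Step 5: grad_x = 2*2*1.5019 = 6.0076, grad_y = 2*8*-1.4835 = -23.7361
  x_5 = 1.5019 - 0.01*6.0076 = 1.4418
  y_5 = -1.4835 - 0.01*-23.7361 = -1.2461
f(1.4418, -1.2461) = 2*1.4418^2 + 8*(-1.2461)^2 = 16.5808


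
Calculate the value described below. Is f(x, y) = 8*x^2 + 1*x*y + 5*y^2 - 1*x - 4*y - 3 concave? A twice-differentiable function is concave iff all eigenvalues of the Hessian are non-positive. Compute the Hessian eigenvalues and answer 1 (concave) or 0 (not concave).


The Hessian of f(x,y) = 8*x^2 + 1*x*y + 5*y^2 - 1*x - 4*y - 3 is:
H = [[16, 1], [1, 10]]
Trace = 16 + 10 = 26
Determinant = 16*10 - (1)^2 = 159
Discriminant = (26)^2 - 4*159 = 40.0
Eigenvalues: lambda_1 = 9.8377, lambda_2 = 16.1623
The function is not concave.

0


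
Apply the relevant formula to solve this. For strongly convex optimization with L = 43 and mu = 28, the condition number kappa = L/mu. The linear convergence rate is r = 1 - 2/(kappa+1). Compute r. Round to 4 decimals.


Step 1: Compute the condition number.
kappa = L/mu = 43/28 = 1.5357
Step 2: Compute the convergence rate.
r = 1 - 2/(kappa + 1) = 1 - 2*mu/(L + mu) = (L - mu)/(L + mu) = 15/71 = 0.2113


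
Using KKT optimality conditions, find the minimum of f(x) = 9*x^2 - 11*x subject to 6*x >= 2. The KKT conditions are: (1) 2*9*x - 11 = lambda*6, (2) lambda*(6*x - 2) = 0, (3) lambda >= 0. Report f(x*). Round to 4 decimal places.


Step 1: Try lambda = 0 (constraint inactive).
Stationarity: 2*9*x - 11 = 0
x* = 11/(2*9) = 11/18 = 0.6111 (rounded; the exact value 11/18 is used below)
Check constraint: 6*0.6111 = 3.6666 >= 2 -- satisfied.
Step 2: Compute optimal value.
f(x*) = 9*(11/18)^2 - 11*(11/18) = -3.3611


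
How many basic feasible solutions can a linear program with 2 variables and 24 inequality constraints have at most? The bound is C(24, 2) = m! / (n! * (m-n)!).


Each vertex corresponds to some choice of n active constraints out of m, so the number of vertices is at most C(m, n) = m! / (n!(m-n)!).
m = 24, n = 2
Numerator: 24 * 23
Denominator: 2! = 2
C(24, 2) = 276


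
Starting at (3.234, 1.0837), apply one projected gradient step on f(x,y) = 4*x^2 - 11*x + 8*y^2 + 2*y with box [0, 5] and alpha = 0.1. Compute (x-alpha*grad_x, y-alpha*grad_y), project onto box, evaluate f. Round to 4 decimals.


Step 1: Compute gradient at (3.234, 1.0837).
grad_x = 2*4*3.234 - 11 = 14.872
grad_y = 2*8*1.0837 + 2 = 19.3392
Step 2: Gradient step.
x_raw = 3.234 - 0.1*14.872 = 1.7468
y_raw = 1.0837 - 0.1*19.3392 = -0.8502
Step 3: Project onto [0, 5].
x_proj = clip(1.7468) = 1.7468
y_proj = clip(-0.8502) = 0.0
Step 4: Evaluate f.
f(1.7468, 0.0) = -7.0096


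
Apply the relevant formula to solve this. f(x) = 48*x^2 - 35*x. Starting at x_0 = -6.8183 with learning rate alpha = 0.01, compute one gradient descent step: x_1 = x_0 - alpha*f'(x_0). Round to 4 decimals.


We compute the gradient at x_0 and apply the update.
f'(x) = 96*x - 35
f'(-6.8183) = 96*-6.8183 - 35 = -689.5568
x_1 = -6.8183 - 0.01*-689.5568 = 0.0773


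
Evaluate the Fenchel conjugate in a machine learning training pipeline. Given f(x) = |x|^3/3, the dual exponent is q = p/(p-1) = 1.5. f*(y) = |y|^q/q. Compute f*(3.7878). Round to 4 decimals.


The conjugate exponent q satisfies 1/p + 1/q = 1.
p = 3, so q = 3/(3 - 1) = 1.5
|y|^q = 3.7878^1.5 = 7.3719
f*(3.7878) = 7.3719 / 1.5 = 4.9146


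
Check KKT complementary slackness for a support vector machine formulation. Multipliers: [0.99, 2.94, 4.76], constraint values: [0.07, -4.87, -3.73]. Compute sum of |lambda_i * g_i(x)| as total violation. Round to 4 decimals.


KKT complementary slackness check:
lambda_1 * g_1 = 0.99 * 0.07 = 0.0693
lambda_2 * g_2 = 2.94 * -4.87 = -14.3178
lambda_3 * g_3 = 4.76 * -3.73 = -17.7548
Total violation = 0.0693 + 14.3178 + 17.7548 = 32.1419


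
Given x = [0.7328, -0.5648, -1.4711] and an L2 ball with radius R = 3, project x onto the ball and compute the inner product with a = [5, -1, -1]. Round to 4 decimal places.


Step 1: Compute ||x|| (intermediates to 6 decimals).
||x|| = sqrt(0.7328^2 + (-0.5648)^2 + (-1.4711)^2) = 1.737852
Step 2: Project.
Since ||x|| <= R, proj = x (no scaling needed).
proj(x) = [0.7328, -0.5648, -1.4711]
Step 3: Dot product.
a^T * proj(x) = 5*0.7328 - 1*(-0.5648) - 1*(-1.4711) = 5.6999


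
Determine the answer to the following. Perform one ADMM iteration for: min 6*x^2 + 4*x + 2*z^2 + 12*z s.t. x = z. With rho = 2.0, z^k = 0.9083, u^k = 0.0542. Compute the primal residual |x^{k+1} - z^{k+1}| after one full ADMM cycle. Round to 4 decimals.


ADMM iteration with rho = 2.0, z^k = 0.9083, u^k = 0.0542
Step 1: x-update.
Minimize 6*x^2 + 4*x + (2.0/2)*(x - 0.9083 + 0.0542)^2
FOC: (2*6 + 2.0)*x = -4 + 2.0*(0.9083 - 0.0542)
x^{k+1} = -0.1637
Step 2: z-update.
Minimize 2*z^2 + 12*z + (2.0/2)*(-0.1637 - z + 0.0542)^2
FOC: (2*2 + 2.0)*z = -12 + 2.0*(-0.1637 + 0.0542)
z^{k+1} = -2.0365
Step 3: u-update.
u^{k+1} = 0.0542 - 0.1637 + 2.0365 = 1.927
Step 4: Primal residual = |-0.1637 + 2.0365| = 1.8728


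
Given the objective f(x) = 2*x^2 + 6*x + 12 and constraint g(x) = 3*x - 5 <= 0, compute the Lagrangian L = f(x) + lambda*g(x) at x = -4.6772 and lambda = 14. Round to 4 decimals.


Step 1: Evaluate f(x).
f(-4.6772) = 2*(-4.6772)^2 + 6*(-4.6772) + 12 = 27.6892
Step 2: Evaluate g(x).
g(-4.6772) = 3*-4.6772 - 5 = -19.0316
Step 3: Compute Lagrangian.
L = 27.6892 + 14*-19.0316 = -238.7532


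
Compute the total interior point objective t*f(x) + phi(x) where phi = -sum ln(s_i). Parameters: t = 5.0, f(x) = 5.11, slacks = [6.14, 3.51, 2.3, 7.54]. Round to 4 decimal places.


Step 1: Compute log-barrier.
ln values: [1.8148, 1.2556, 0.8329, 2.0202]
phi = -(1.8148 + 1.2556 + 0.8329 + 2.0202) = -5.9236
Step 2: Compute augmented objective.
t*f(x) = 5.0*5.11 = 25.55
Total = 25.55 - 5.9236 = 19.6264


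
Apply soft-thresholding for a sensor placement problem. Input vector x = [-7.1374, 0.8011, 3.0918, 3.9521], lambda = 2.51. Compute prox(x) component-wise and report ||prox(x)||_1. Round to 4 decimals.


Soft-thresholding with lambda = 2.51:
prox(-7.1374) = sign(-7.1374)*max(|-7.1374| - 2.51, 0) = -4.6274
prox(0.8011) = sign(0.8011)*max(|0.8011| - 2.51, 0) = 0.0
prox(3.0918) = sign(3.0918)*max(|3.0918| - 2.51, 0) = 0.5818
prox(3.9521) = sign(3.9521)*max(|3.9521| - 2.51, 0) = 1.4421
prox(x) = [-4.6274, 0.0, 0.5818, 1.4421]
||prox(x)||_1 = 4.6274 + 0.0 + 0.5818 + 1.4421 = 6.6513


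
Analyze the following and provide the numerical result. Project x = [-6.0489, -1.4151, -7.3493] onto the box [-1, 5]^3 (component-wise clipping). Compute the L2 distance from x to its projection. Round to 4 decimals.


Project each component onto [-1, 5].
clip(-6.0489) = -1.0, clip(-1.4151) = -1.0, clip(-7.3493) = -1.0
Projection = [-1.0, -1.0, -1.0]
Squared diffs: [25.4914, 0.1723, 40.3136]
Distance = sqrt(65.9773) = 8.1226


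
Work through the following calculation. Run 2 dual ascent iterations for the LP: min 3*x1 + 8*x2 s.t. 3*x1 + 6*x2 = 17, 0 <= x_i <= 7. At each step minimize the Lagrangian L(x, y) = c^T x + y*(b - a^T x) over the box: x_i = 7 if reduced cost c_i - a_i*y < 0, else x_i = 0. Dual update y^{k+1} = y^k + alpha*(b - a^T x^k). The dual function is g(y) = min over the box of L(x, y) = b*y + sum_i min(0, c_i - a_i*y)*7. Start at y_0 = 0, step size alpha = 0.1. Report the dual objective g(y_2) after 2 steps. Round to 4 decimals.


Dual ascent for LP: min 3*x1 + 8*x2, 3*x1 + 6*x2 = 17, 0 <= x_i <= 7
Step 1: y^k = 0.0, reduced costs: (3.0, 8.0)
  x^k = (0.0, 0.0), subgradient = b - a^T x = 17.0
  y^{k+1} = 0.0 + 0.1*17.0 = 1.7
Step 2: y^k = 1.7, reduced costs: (-2.1, -2.2)
  x^k = (7.0, 7.0), subgradient = b - a^T x = -46.0
  y^{k+1} = 1.7 + 0.1*-46.0 = -2.9
Dual objective at y_2 = -2.9: reduced costs (11.7, 25.4), box minimizer x = (0.0, 0.0)
g(y_2) = b*y + (c1 - a1*y)*x1 + (c2 - a2*y)*x2 = 17*(-2.9) + 11.7*0.0 + 25.4*0.0 = -49.3 + 0.0 + 0.0 = -49.3


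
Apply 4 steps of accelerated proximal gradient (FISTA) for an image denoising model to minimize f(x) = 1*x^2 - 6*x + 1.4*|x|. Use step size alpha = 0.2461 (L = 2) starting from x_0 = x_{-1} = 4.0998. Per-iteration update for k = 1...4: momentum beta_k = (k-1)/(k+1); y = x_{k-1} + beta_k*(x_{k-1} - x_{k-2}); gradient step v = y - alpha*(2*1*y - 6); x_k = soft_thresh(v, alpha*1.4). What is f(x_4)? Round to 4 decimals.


FISTA on f(x) = 1*x^2 - 6*x + 1.4*|x|
L = 2, alpha = 0.2461
Iteration 1: beta = 0.0, y = 4.0998 + 0.0*(4.0998 - 4.0998) = 4.0998
  grad(y) = 2.1996, v = y - alpha*grad = 3.5585
  prox(v) = soft_thresh(3.5585, 0.3445) = 3.2139
Iteration 2: beta = 0.3333, y = 3.2139 + 0.3333*(3.2139 - 4.0998) = 2.9187
  grad(y) = -0.1627, v = y - alpha*grad = 2.9587
  prox(v) = soft_thresh(2.9587, 0.3445) = 2.6142
Iteration 3: beta = 0.5, y = 2.6142 + 0.5*(2.6142 - 3.2139) = 2.3143
  grad(y) = -1.3715, v = y - alpha*grad = 2.6518
  prox(v) = soft_thresh(2.6518, 0.3445) = 2.3072
Iteration 4: beta = 0.6, y = 2.3072 + 0.6*(2.3072 - 2.6142) = 2.1231
  grad(y) = -1.7538, v = y - alpha*grad = 2.5547
  prox(v) = soft_thresh(2.5547, 0.3445) = 2.2102
f(x_4) = 1*2.2102^2 - 6*2.2102 + 1.4*|2.2102| = -5.2819


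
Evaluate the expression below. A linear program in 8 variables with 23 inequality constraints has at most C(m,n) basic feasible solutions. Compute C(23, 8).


Each vertex corresponds to some choice of n active constraints out of m, so the number of vertices is at most C(m, n) = m! / (n!(m-n)!).
m = 23, n = 8
Numerator: 23 * 22 * 21 * 20 * 19 * 18 * 17 * 16
Denominator: 8! = 40320
C(23, 8) = 490314


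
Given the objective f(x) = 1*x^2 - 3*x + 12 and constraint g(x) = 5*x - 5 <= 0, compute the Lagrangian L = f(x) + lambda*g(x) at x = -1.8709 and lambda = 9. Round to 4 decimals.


Step 1: Evaluate f(x).
f(-1.8709) = 1*(-1.8709)^2 - 3*(-1.8709) + 12 = 21.113
Step 2: Evaluate g(x).
g(-1.8709) = 5*-1.8709 - 5 = -14.3545
Step 3: Compute Lagrangian.
L = 21.113 + 9*-14.3545 = -108.0775
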